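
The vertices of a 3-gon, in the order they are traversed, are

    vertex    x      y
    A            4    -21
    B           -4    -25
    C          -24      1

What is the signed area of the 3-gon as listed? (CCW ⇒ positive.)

-144

Apply the surveyor's formula: 2A = Σ (x_i·y_{i+1} − x_{i+1}·y_i), indices taken mod 3.
Cross-terms: -184, -604, 500  ⇒  Σ = -288
Signed area = Σ/2 = -144 (negative ⇒ clockwise traversal).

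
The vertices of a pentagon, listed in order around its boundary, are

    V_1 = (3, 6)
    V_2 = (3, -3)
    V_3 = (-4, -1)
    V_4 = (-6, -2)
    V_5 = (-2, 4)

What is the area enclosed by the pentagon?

46

Σ = (-27) + (-15) + (2) + (-28) + (-24) = -92
Area = |Σ|/2 = 46.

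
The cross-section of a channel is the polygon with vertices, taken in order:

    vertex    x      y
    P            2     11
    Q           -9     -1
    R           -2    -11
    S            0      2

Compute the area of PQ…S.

93

Apply Gauss's area formula: 2A = Σ (x_i·y_{i+1} − x_{i+1}·y_i), indices taken mod 4.
Σ = (97) + (97) + (-4) + (-4) = 186
Area = |Σ|/2 = 93.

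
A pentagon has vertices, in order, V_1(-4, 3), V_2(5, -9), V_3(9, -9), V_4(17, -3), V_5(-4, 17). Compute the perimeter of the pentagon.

72

|V_1V_2| = √((9)² + (-12)²) = √225 = 15
|V_2V_3| = √((4)² + (0)²) = √16 = 4
|V_3V_4| = √((8)² + (6)²) = √100 = 10
|V_4V_5| = √((-21)² + (20)²) = √841 = 29
|V_5V_1| = √((0)² + (-14)²) = √196 = 14
Perimeter = 15 + 4 + 10 + 29 + 14 = 72.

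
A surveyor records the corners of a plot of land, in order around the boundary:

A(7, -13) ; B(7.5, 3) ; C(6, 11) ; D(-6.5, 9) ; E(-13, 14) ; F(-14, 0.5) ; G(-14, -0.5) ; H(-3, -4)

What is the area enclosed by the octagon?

329.75

Apply the shoelace formula: 2A = Σ (x_i·y_{i+1} − x_{i+1}·y_i), indices taken mod 8.
Cross-terms: 118.5, 64.5, 125.5, 26, 189.5, 14, 54.5, 67  ⇒  Σ = 659.5
Area = |Σ|/2 = 329.75.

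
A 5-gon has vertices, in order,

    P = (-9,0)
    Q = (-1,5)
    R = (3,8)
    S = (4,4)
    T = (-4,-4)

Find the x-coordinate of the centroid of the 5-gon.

-61/31

Apply the surveyor's formula. First the cross-terms c_i = x_i·y_{i+1} − x_{i+1}·y_i:
  -45, -23, -20, 0, -36  ⇒  2A = -124, A = -62.
Then Σ (x_i + x_{i+1})·c_i = 732, so x̄ = 732 / (6·(-62)) = -61/31.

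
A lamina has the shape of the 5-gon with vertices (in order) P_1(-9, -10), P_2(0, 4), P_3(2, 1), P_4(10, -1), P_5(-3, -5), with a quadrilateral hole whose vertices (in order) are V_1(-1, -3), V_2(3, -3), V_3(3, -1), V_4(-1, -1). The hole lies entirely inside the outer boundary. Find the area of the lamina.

Outer boundary:
Apply the shoelace formula: 2A = Σ (x_i·y_{i+1} − x_{i+1}·y_i), indices taken mod 5.
P_1→P_2: (-9)(4) − (0)(-10) = -36
P_2→P_3: (0)(1) − (2)(4) = -8
P_3→P_4: (2)(-1) − (10)(1) = -12
P_4→P_5: (10)(-5) − (-3)(-1) = -53
P_5→P_1: (-3)(-10) − (-9)(-5) = -15
Σ = -124
Area = |Σ|/2 = 62.
Hole:
Cross-terms: 12, 6, -4, 2  ⇒  Σ = 16
Area = |Σ|/2 = 8.
Net area = 62 − 8 = 54.

54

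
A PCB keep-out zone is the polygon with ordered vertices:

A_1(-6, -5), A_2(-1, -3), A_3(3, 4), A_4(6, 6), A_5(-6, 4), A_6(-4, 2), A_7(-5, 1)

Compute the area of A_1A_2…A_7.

56.5

Σ = (13) + (5) + (-6) + (60) + (4) + (6) + (31) = 113
Area = |Σ|/2 = 56.5.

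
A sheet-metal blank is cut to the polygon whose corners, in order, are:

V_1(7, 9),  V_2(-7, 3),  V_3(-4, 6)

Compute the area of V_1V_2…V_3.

12

Σ = (84) + (-30) + (-78) = -24
Area = |Σ|/2 = 12.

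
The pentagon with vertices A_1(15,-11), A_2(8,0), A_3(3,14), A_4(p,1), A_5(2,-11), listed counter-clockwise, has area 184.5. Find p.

Write out the shoelace sum; only the two edges meeting at A_4 involve p:
2·Area = [(3·1 − p·14) + (p·(-11) − 2·1)] + 343
       = -25·p + 344 = 369
⇒ p = -1.

-1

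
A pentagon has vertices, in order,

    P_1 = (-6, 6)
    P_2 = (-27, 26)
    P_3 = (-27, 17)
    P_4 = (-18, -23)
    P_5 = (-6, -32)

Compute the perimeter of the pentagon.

|P_1P_2| = √((-21)² + (20)²) = √841 = 29
|P_2P_3| = √((0)² + (-9)²) = √81 = 9
|P_3P_4| = √((9)² + (-40)²) = √1681 = 41
|P_4P_5| = √((12)² + (-9)²) = √225 = 15
|P_5P_1| = √((0)² + (38)²) = √1444 = 38
Perimeter = 29 + 9 + 41 + 15 + 38 = 132.

132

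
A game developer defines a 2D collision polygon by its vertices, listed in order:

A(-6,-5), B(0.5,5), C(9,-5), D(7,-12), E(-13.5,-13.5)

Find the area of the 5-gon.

Σ = (-27.5) + (-47.5) + (-73) + (-256.5) + (-13.5) = -418
Area = |Σ|/2 = 209.

209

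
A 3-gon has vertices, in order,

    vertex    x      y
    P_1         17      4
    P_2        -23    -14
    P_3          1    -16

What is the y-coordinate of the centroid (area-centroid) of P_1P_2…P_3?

-26/3

Apply Gauss's area formula. First the cross-terms c_i = x_i·y_{i+1} − x_{i+1}·y_i:
  -146, 382, 276  ⇒  2A = 512, A = 256.
Then Σ (y_i + y_{i+1})·c_i = -13312, so ȳ = -13312 / (6·256) = -26/3.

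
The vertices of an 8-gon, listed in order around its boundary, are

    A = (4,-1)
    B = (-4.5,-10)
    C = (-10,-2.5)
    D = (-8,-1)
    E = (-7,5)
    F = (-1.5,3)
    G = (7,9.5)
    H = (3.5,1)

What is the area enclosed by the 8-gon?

Cross-terms: -44.5, -88.75, -10, -47, -13.5, -35.25, -26.25, -7.5  ⇒  Σ = -272.75
Area = |Σ|/2 = 136.375.

136.375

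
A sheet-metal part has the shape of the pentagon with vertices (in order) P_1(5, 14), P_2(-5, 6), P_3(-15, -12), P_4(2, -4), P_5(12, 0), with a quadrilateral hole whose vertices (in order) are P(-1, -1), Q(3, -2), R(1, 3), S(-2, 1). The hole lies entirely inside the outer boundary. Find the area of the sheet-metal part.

Outer boundary:
Σ = (100) + (150) + (84) + (48) + (168) = 550
Area = |Σ|/2 = 275.
Hole:
Apply the surveyor's formula: 2A = Σ (x_i·y_{i+1} − x_{i+1}·y_i), indices taken mod 4.
Cross-terms: 5, 11, 7, 3  ⇒  Σ = 26
Area = |Σ|/2 = 13.
Net area = 275 − 13 = 262.

262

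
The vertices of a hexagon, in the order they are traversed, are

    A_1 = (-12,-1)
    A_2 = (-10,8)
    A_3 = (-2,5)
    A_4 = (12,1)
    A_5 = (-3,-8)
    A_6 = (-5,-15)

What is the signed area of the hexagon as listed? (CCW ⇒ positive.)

-232.5

Apply the surveyor's formula: 2A = Σ (x_i·y_{i+1} − x_{i+1}·y_i), indices taken mod 6.
Σ = (-106) + (-34) + (-62) + (-93) + (5) + (-175) = -465
Signed area = Σ/2 = -232.5 (negative ⇒ clockwise traversal).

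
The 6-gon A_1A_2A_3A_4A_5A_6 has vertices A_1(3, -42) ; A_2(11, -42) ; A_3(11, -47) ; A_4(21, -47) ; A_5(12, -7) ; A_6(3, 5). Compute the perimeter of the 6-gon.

126

|A_1A_2| = √((8)² + (0)²) = √64 = 8
|A_2A_3| = √((0)² + (-5)²) = √25 = 5
|A_3A_4| = √((10)² + (0)²) = √100 = 10
|A_4A_5| = √((-9)² + (40)²) = √1681 = 41
|A_5A_6| = √((-9)² + (12)²) = √225 = 15
|A_6A_1| = √((0)² + (-47)²) = √2209 = 47
Perimeter = 8 + 5 + 10 + 41 + 15 + 47 = 126.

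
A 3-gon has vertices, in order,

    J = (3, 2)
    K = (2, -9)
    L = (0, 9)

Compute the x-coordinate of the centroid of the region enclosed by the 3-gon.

Apply the shoelace (surveyor's) formula. First the cross-terms c_i = x_i·y_{i+1} − x_{i+1}·y_i:
  -31, 18, -27  ⇒  2A = -40, A = -20.
Then Σ (x_i + x_{i+1})·c_i = -200, so x̄ = -200 / (6·(-20)) = 5/3.

5/3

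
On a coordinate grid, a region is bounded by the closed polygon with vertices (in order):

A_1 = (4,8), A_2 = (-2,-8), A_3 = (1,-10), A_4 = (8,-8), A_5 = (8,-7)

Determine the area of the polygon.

A_1→A_2: (4)(-8) − (-2)(8) = -16
A_2→A_3: (-2)(-10) − (1)(-8) = 28
A_3→A_4: (1)(-8) − (8)(-10) = 72
A_4→A_5: (8)(-7) − (8)(-8) = 8
A_5→A_1: (8)(8) − (4)(-7) = 92
Σ = 184
Area = |Σ|/2 = 92.

92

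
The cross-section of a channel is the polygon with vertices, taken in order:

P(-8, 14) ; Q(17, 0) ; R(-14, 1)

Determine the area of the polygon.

Apply the shoelace formula: 2A = Σ (x_i·y_{i+1} − x_{i+1}·y_i), indices taken mod 3.
Cross-terms: -238, 17, -188  ⇒  Σ = -409
Area = |Σ|/2 = 204.5.

204.5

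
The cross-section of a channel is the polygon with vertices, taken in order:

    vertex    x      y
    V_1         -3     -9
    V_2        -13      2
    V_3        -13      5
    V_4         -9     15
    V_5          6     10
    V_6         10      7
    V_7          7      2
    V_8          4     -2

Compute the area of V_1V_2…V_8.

Apply the surveyor's formula: 2A = Σ (x_i·y_{i+1} − x_{i+1}·y_i), indices taken mod 8.
Σ = (-123) + (-39) + (-150) + (-180) + (-58) + (-29) + (-22) + (-42) = -643
Area = |Σ|/2 = 321.5.

321.5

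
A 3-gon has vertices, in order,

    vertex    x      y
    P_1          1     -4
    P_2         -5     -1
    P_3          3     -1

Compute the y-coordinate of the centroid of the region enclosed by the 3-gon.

Apply the shoelace (surveyor's) formula. First the cross-terms c_i = x_i·y_{i+1} − x_{i+1}·y_i:
  -21, 8, -11  ⇒  2A = -24, A = -12.
Then Σ (y_i + y_{i+1})·c_i = 144, so ȳ = 144 / (6·(-12)) = -2.

-2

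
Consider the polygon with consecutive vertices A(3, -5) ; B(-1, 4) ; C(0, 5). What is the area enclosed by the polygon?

6.5

Σ = (7) + (-5) + (-15) = -13
Area = |Σ|/2 = 6.5.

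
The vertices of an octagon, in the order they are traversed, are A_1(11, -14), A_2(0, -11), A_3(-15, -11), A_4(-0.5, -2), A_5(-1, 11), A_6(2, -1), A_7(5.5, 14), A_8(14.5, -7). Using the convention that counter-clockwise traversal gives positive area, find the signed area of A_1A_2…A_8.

-312

Cross-terms: -121, -165, 24.5, -7.5, -21, 33.5, -241.5, -126  ⇒  Σ = -624
Signed area = Σ/2 = -312 (negative ⇒ clockwise traversal).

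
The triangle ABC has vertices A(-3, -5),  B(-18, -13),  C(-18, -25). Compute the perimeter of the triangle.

|AB| = √((-15)² + (-8)²) = √289 = 17
|BC| = √((0)² + (-12)²) = √144 = 12
|CA| = √((15)² + (20)²) = √625 = 25
Perimeter = 17 + 12 + 25 = 54.

54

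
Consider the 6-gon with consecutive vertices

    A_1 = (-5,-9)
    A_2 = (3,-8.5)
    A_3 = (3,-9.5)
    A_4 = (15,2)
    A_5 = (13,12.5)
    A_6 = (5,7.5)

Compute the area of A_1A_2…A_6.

Apply the surveyor's formula: 2A = Σ (x_i·y_{i+1} − x_{i+1}·y_i), indices taken mod 6.
Σ = (69.5) + (-3) + (148.5) + (161.5) + (35) + (-7.5) = 404
Area = |Σ|/2 = 202.

202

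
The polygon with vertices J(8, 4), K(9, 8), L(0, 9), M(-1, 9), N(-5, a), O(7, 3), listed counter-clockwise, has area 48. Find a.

7

Write out the shoelace sum; only the two edges meeting at N involve a:
2·Area = [((-1)·a − (-5)·9) + ((-5)·3 − 7·a)] + 122
       = -8·a + 152 = 96
⇒ a = 7.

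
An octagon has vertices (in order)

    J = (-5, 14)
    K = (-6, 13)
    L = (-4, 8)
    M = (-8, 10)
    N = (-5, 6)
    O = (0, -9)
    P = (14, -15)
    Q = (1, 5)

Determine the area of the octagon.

172

Apply Gauss's area formula: 2A = Σ (x_i·y_{i+1} − x_{i+1}·y_i), indices taken mod 8.
Cross-terms: 19, 4, 24, 2, 45, 126, 85, 39  ⇒  Σ = 344
Area = |Σ|/2 = 172.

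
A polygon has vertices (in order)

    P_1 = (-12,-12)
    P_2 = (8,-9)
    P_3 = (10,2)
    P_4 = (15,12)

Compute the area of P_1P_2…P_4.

Σ = (204) + (106) + (90) + (-36) = 364
Area = |Σ|/2 = 182.

182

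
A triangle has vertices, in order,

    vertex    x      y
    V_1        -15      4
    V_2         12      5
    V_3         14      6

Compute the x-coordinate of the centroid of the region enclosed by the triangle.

11/3

Apply the surveyor's formula. First the cross-terms c_i = x_i·y_{i+1} − x_{i+1}·y_i:
  -123, 2, 146  ⇒  2A = 25, A = 12.5.
Then Σ (x_i + x_{i+1})·c_i = 275, so x̄ = 275 / (6·12.5) = 11/3.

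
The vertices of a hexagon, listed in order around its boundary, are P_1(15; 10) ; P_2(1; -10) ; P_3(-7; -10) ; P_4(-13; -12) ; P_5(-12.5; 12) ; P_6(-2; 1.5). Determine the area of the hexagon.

314.625

Apply the surveyor's formula: 2A = Σ (x_i·y_{i+1} − x_{i+1}·y_i), indices taken mod 6.
Σ = (-160) + (-80) + (-46) + (-306) + (5.25) + (-42.5) = -629.25
Area = |Σ|/2 = 314.625.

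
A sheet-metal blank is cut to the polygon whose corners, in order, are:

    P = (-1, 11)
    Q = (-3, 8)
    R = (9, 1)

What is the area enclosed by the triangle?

25

Cross-terms: 25, -75, 100  ⇒  Σ = 50
Area = |Σ|/2 = 25.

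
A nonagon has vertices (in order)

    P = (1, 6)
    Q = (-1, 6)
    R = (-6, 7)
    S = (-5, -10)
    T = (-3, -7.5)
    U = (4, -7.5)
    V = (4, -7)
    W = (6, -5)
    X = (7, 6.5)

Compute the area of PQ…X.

Σ = (12) + (29) + (95) + (7.5) + (52.5) + (2) + (22) + (74) + (35.5) = 329.5
Area = |Σ|/2 = 164.75.

164.75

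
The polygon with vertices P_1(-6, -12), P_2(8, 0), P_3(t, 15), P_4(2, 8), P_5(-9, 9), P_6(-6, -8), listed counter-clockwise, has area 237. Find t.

The doubled signed area Σ (x_i y_{i+1} − x_{i+1} y_i) is linear in t.
With t=0 it equals 426; the coefficient of t is 8 (from the two edges through P_3).
So 8·t + 426 = 2·237 = 474 ⇒ t = 6.

6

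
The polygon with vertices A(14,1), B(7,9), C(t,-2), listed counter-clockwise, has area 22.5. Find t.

11

The doubled signed area Σ (x_i y_{i+1} − x_{i+1} y_i) is linear in t.
With t=0 it equals 133; the coefficient of t is -8 (from the two edges through C).
So -8·t + 133 = 2·22.5 = 45 ⇒ t = 11.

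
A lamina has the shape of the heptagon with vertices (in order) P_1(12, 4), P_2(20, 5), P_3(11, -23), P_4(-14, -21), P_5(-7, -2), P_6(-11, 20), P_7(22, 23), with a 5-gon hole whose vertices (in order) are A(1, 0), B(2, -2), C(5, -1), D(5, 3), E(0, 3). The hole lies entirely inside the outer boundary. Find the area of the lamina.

1106

Outer boundary:
Apply the surveyor's formula: 2A = Σ (x_i·y_{i+1} − x_{i+1}·y_i), indices taken mod 7.
Σ = (-20) + (-515) + (-553) + (-119) + (-162) + (-693) + (-188) = -2250
Area = |Σ|/2 = 1125.
Hole:
Σ = (-2) + (8) + (20) + (15) + (-3) = 38
Area = |Σ|/2 = 19.
Net area = 1125 − 19 = 1106.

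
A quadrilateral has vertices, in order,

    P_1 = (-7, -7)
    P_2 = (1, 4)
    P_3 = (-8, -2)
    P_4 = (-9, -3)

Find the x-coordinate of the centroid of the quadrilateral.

-286/57

Apply Gauss's area formula. First the cross-terms c_i = x_i·y_{i+1} − x_{i+1}·y_i:
  -21, 30, 6, 42  ⇒  2A = 57, A = 28.5.
Then Σ (x_i + x_{i+1})·c_i = -858, so x̄ = -858 / (6·28.5) = -286/57.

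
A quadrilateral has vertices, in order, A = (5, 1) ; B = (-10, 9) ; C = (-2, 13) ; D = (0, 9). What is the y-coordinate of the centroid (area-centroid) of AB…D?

23/3

Apply the shoelace (surveyor's) formula. First the cross-terms c_i = x_i·y_{i+1} − x_{i+1}·y_i:
  55, -112, -18, -45  ⇒  2A = -120, A = -60.
Then Σ (y_i + y_{i+1})·c_i = -2760, so ȳ = -2760 / (6·(-60)) = 23/3.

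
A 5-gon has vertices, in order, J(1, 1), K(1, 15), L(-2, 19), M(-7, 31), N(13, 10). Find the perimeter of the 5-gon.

76

|JK| = √((0)² + (14)²) = √196 = 14
|KL| = √((-3)² + (4)²) = √25 = 5
|LM| = √((-5)² + (12)²) = √169 = 13
|MN| = √((20)² + (-21)²) = √841 = 29
|NJ| = √((-12)² + (-9)²) = √225 = 15
Perimeter = 14 + 5 + 13 + 29 + 15 = 76.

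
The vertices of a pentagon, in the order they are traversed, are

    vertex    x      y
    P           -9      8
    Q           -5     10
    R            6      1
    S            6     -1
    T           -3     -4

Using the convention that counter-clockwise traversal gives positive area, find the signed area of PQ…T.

-107

Apply Gauss's area formula: 2A = Σ (x_i·y_{i+1} − x_{i+1}·y_i), indices taken mod 5.
Σ = (-50) + (-65) + (-12) + (-27) + (-60) = -214
Signed area = Σ/2 = -107 (negative ⇒ clockwise traversal).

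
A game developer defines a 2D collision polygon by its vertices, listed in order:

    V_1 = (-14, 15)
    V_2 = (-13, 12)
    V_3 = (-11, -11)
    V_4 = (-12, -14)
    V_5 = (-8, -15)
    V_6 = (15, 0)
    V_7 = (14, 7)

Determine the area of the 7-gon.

515

Apply the shoelace (surveyor's) formula: 2A = Σ (x_i·y_{i+1} − x_{i+1}·y_i), indices taken mod 7.
Σ = (27) + (275) + (22) + (68) + (225) + (105) + (308) = 1030
Area = |Σ|/2 = 515.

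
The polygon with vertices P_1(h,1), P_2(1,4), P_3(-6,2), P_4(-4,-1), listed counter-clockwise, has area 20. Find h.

1

The doubled signed area Σ (x_i y_{i+1} − x_{i+1} y_i) is linear in h.
With h=0 it equals 35; the coefficient of h is 5 (from the two edges through P_1).
So 5·h + 35 = 2·20 = 40 ⇒ h = 1.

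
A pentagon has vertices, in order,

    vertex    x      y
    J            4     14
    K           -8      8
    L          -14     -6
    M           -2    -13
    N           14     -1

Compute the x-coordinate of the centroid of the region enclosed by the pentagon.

Apply the surveyor's formula. First the cross-terms c_i = x_i·y_{i+1} − x_{i+1}·y_i:
  144, 160, 170, 184, 200  ⇒  2A = 858, A = 429.
Then Σ (x_i + x_{i+1})·c_i = -1008, so x̄ = -1008 / (6·429) = -56/143.

-56/143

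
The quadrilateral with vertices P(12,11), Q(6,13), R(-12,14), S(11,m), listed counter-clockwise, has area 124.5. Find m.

Write out the shoelace sum; only the two edges meeting at S involve m:
2·Area = [((-12)·m − 11·14) + (11·11 − 12·m)] + 330
       = -24·m + 297 = 249
⇒ m = 2.

2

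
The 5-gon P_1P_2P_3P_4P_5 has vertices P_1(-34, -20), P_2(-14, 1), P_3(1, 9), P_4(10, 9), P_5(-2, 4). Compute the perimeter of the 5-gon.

|P_1P_2| = √((20)² + (21)²) = √841 = 29
|P_2P_3| = √((15)² + (8)²) = √289 = 17
|P_3P_4| = √((9)² + (0)²) = √81 = 9
|P_4P_5| = √((-12)² + (-5)²) = √169 = 13
|P_5P_1| = √((-32)² + (-24)²) = √1600 = 40
Perimeter = 29 + 17 + 9 + 13 + 40 = 108.

108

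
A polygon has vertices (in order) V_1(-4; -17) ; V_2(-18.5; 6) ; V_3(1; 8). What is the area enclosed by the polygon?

238.75

Apply the shoelace formula: 2A = Σ (x_i·y_{i+1} − x_{i+1}·y_i), indices taken mod 3.
Cross-terms: -338.5, -154, 15  ⇒  Σ = -477.5
Area = |Σ|/2 = 238.75.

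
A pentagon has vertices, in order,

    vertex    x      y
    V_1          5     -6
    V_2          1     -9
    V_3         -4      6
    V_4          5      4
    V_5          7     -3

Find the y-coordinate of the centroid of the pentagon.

Apply Gauss's area formula. First the cross-terms c_i = x_i·y_{i+1} − x_{i+1}·y_i:
  -39, -30, -46, -43, -27  ⇒  2A = -185, A = -92.5.
Then Σ (y_i + y_{i+1})·c_i = 415, so ȳ = 415 / (6·(-92.5)) = -83/111.

-83/111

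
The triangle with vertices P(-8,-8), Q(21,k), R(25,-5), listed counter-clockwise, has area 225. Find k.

-19

Write out the shoelace sum; only the two edges meeting at Q involve k:
2·Area = [((-8)·k − 21·(-8)) + (21·(-5) − 25·k)] + -240
       = -33·k + -177 = 450
⇒ k = -19.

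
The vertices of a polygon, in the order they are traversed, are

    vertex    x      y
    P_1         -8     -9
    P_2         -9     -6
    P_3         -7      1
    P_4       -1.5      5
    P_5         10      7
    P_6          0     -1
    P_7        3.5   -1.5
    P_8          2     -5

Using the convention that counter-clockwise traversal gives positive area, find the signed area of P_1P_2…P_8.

-128.5

Apply the surveyor's formula: 2A = Σ (x_i·y_{i+1} − x_{i+1}·y_i), indices taken mod 8.
Σ = (-33) + (-51) + (-33.5) + (-60.5) + (-10) + (3.5) + (-14.5) + (-58) = -257
Signed area = Σ/2 = -128.5 (negative ⇒ clockwise traversal).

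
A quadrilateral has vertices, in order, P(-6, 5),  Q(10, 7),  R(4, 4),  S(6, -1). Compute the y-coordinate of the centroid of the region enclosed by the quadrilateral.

Apply Gauss's area formula. First the cross-terms c_i = x_i·y_{i+1} − x_{i+1}·y_i:
  -92, 12, -28, 24  ⇒  2A = -84, A = -42.
Then Σ (y_i + y_{i+1})·c_i = -960, so ȳ = -960 / (6·(-42)) = 80/21.

80/21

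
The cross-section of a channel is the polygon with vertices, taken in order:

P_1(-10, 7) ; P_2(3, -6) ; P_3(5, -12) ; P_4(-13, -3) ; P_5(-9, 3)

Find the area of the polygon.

118.5

Apply the surveyor's formula: 2A = Σ (x_i·y_{i+1} − x_{i+1}·y_i), indices taken mod 5.
Cross-terms: 39, -6, -171, -66, -33  ⇒  Σ = -237
Area = |Σ|/2 = 118.5.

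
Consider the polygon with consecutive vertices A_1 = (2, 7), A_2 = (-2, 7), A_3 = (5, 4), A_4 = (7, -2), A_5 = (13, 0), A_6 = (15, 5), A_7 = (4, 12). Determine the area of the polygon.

A_1→A_2: (2)(7) − (-2)(7) = 28
A_2→A_3: (-2)(4) − (5)(7) = -43
A_3→A_4: (5)(-2) − (7)(4) = -38
A_4→A_5: (7)(0) − (13)(-2) = 26
A_5→A_6: (13)(5) − (15)(0) = 65
A_6→A_7: (15)(12) − (4)(5) = 160
A_7→A_1: (4)(7) − (2)(12) = 4
Σ = 202
Area = |Σ|/2 = 101.

101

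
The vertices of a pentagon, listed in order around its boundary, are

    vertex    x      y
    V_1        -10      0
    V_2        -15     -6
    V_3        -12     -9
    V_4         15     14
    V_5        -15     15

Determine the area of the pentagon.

V_1→V_2: (-10)(-6) − (-15)(0) = 60
V_2→V_3: (-15)(-9) − (-12)(-6) = 63
V_3→V_4: (-12)(14) − (15)(-9) = -33
V_4→V_5: (15)(15) − (-15)(14) = 435
V_5→V_1: (-15)(0) − (-10)(15) = 150
Σ = 675
Area = |Σ|/2 = 337.5.

337.5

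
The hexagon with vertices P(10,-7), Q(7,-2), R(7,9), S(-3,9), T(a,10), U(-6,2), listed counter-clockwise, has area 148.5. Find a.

-7

Write out the shoelace sum; only the two edges meeting at T involve a:
2·Area = [((-3)·10 − a·9) + (a·2 − (-6)·10)] + 218
       = -7·a + 248 = 297
⇒ a = -7.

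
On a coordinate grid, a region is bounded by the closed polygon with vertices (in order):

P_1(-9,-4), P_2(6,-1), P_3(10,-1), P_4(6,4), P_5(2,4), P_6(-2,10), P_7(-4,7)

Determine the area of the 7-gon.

116

P_1→P_2: (-9)(-1) − (6)(-4) = 33
P_2→P_3: (6)(-1) − (10)(-1) = 4
P_3→P_4: (10)(4) − (6)(-1) = 46
P_4→P_5: (6)(4) − (2)(4) = 16
P_5→P_6: (2)(10) − (-2)(4) = 28
P_6→P_7: (-2)(7) − (-4)(10) = 26
P_7→P_1: (-4)(-4) − (-9)(7) = 79
Σ = 232
Area = |Σ|/2 = 116.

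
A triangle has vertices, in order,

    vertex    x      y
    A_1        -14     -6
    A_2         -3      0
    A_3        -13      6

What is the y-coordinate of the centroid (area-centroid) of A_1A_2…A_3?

Apply the surveyor's formula. First the cross-terms c_i = x_i·y_{i+1} − x_{i+1}·y_i:
  -18, -18, 162  ⇒  2A = 126, A = 63.
Then Σ (y_i + y_{i+1})·c_i = 0, so ȳ = 0 / (6·63) = 0.

0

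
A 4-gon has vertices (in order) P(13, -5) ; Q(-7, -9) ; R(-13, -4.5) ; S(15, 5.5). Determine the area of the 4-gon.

P→Q: (13)(-9) − (-7)(-5) = -152
Q→R: (-7)(-4.5) − (-13)(-9) = -85.5
R→S: (-13)(5.5) − (15)(-4.5) = -4
S→P: (15)(-5) − (13)(5.5) = -146.5
Σ = -388
Area = |Σ|/2 = 194.

194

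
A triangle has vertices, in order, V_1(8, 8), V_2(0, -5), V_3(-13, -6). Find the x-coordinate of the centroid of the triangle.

-5/3

Apply the surveyor's formula. First the cross-terms c_i = x_i·y_{i+1} − x_{i+1}·y_i:
  -40, -65, -56  ⇒  2A = -161, A = -80.5.
Then Σ (x_i + x_{i+1})·c_i = 805, so x̄ = 805 / (6·(-80.5)) = -5/3.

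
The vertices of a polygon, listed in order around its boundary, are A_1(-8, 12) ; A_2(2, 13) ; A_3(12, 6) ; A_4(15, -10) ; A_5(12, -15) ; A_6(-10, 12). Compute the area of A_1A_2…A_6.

308.5

A_1→A_2: (-8)(13) − (2)(12) = -128
A_2→A_3: (2)(6) − (12)(13) = -144
A_3→A_4: (12)(-10) − (15)(6) = -210
A_4→A_5: (15)(-15) − (12)(-10) = -105
A_5→A_6: (12)(12) − (-10)(-15) = -6
A_6→A_1: (-10)(12) − (-8)(12) = -24
Σ = -617
Area = |Σ|/2 = 308.5.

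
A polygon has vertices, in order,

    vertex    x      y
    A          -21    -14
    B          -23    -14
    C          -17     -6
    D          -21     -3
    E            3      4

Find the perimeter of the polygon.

72

|AB| = √((-2)² + (0)²) = √4 = 2
|BC| = √((6)² + (8)²) = √100 = 10
|CD| = √((-4)² + (3)²) = √25 = 5
|DE| = √((24)² + (7)²) = √625 = 25
|EA| = √((-24)² + (-18)²) = √900 = 30
Perimeter = 2 + 10 + 5 + 25 + 30 = 72.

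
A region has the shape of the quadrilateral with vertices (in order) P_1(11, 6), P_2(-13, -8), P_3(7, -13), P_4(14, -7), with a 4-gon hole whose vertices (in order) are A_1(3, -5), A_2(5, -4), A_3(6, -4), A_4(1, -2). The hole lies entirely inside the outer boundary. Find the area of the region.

249.5

Outer boundary:
Σ = (-10) + (225) + (133) + (161) = 509
Area = |Σ|/2 = 254.5.
Hole:
Apply Gauss's area formula: 2A = Σ (x_i·y_{i+1} − x_{i+1}·y_i), indices taken mod 4.
Σ = (13) + (4) + (-8) + (1) = 10
Area = |Σ|/2 = 5.
Net area = 254.5 − 5 = 249.5.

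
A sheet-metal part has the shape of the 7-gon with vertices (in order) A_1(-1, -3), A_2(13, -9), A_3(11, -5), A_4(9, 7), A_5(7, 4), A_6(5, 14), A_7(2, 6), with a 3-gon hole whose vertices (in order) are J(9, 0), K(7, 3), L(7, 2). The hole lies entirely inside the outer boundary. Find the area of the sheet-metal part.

Outer boundary:
Apply the surveyor's formula: 2A = Σ (x_i·y_{i+1} − x_{i+1}·y_i), indices taken mod 7.
Σ = (48) + (34) + (122) + (-13) + (78) + (2) + (0) = 271
Area = |Σ|/2 = 135.5.
Hole:
Apply the surveyor's formula: 2A = Σ (x_i·y_{i+1} − x_{i+1}·y_i), indices taken mod 3.
J→K: (9)(3) − (7)(0) = 27
K→L: (7)(2) − (7)(3) = -7
L→J: (7)(0) − (9)(2) = -18
Σ = 2
Area = |Σ|/2 = 1.
Net area = 135.5 − 1 = 134.5.

134.5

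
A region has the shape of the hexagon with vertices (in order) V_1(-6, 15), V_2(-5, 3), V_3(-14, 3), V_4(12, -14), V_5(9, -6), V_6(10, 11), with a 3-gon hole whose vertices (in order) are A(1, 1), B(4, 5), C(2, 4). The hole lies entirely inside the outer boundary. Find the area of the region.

Outer boundary:
Apply the shoelace formula: 2A = Σ (x_i·y_{i+1} − x_{i+1}·y_i), indices taken mod 6.
Σ = (57) + (27) + (160) + (54) + (159) + (216) = 673
Area = |Σ|/2 = 336.5.
Hole:
Apply Gauss's area formula: 2A = Σ (x_i·y_{i+1} − x_{i+1}·y_i), indices taken mod 3.
A→B: (1)(5) − (4)(1) = 1
B→C: (4)(4) − (2)(5) = 6
C→A: (2)(1) − (1)(4) = -2
Σ = 5
Area = |Σ|/2 = 2.5.
Net area = 336.5 − 2.5 = 334.

334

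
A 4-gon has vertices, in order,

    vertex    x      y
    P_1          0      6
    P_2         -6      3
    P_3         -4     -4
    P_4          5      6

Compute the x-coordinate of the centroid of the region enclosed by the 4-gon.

Apply the shoelace (surveyor's) formula. First the cross-terms c_i = x_i·y_{i+1} − x_{i+1}·y_i:
  36, 36, -4, 30  ⇒  2A = 98, A = 49.
Then Σ (x_i + x_{i+1})·c_i = -430, so x̄ = -430 / (6·49) = -215/147.

-215/147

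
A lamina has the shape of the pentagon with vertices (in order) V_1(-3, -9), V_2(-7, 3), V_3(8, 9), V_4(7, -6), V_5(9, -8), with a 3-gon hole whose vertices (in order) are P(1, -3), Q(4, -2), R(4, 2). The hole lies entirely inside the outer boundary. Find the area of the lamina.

182.5

Outer boundary:
Apply the shoelace formula: 2A = Σ (x_i·y_{i+1} − x_{i+1}·y_i), indices taken mod 5.
Cross-terms: -72, -87, -111, -2, -105  ⇒  Σ = -377
Area = |Σ|/2 = 188.5.
Hole:
Apply the shoelace formula: 2A = Σ (x_i·y_{i+1} − x_{i+1}·y_i), indices taken mod 3.
P→Q: (1)(-2) − (4)(-3) = 10
Q→R: (4)(2) − (4)(-2) = 16
R→P: (4)(-3) − (1)(2) = -14
Σ = 12
Area = |Σ|/2 = 6.
Net area = 188.5 − 6 = 182.5.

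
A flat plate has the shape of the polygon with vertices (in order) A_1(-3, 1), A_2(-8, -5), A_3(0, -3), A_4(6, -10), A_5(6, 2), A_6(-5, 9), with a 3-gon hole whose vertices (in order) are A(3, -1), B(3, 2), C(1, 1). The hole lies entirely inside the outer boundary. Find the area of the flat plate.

Outer boundary:
Apply Gauss's area formula: 2A = Σ (x_i·y_{i+1} − x_{i+1}·y_i), indices taken mod 6.
Cross-terms: 23, 24, 18, 72, 64, 22  ⇒  Σ = 223
Area = |Σ|/2 = 111.5.
Hole:
Apply the surveyor's formula: 2A = Σ (x_i·y_{i+1} − x_{i+1}·y_i), indices taken mod 3.
Σ = (9) + (1) + (-4) = 6
Area = |Σ|/2 = 3.
Net area = 111.5 − 3 = 108.5.

108.5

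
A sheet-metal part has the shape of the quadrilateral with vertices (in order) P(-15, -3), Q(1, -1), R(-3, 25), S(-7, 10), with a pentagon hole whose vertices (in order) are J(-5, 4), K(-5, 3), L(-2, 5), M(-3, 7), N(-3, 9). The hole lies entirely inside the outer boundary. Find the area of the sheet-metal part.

171

Outer boundary:
Σ = (18) + (22) + (145) + (171) = 356
Area = |Σ|/2 = 178.
Hole:
Apply the shoelace (surveyor's) formula: 2A = Σ (x_i·y_{i+1} − x_{i+1}·y_i), indices taken mod 5.
J→K: (-5)(3) − (-5)(4) = 5
K→L: (-5)(5) − (-2)(3) = -19
L→M: (-2)(7) − (-3)(5) = 1
M→N: (-3)(9) − (-3)(7) = -6
N→J: (-3)(4) − (-5)(9) = 33
Σ = 14
Area = |Σ|/2 = 7.
Net area = 178 − 7 = 171.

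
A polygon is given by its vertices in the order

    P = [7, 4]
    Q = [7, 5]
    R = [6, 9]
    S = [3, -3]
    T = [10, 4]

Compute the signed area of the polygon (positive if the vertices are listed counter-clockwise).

24.5

Σ = (7) + (33) + (-45) + (42) + (12) = 49
Signed area = Σ/2 = 24.5 (positive ⇒ counter-clockwise traversal).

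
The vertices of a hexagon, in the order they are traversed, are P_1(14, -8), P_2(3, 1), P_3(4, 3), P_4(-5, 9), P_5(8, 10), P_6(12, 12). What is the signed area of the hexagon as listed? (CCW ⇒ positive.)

-158

Apply the shoelace formula: 2A = Σ (x_i·y_{i+1} − x_{i+1}·y_i), indices taken mod 6.
Σ = (38) + (5) + (51) + (-122) + (-24) + (-264) = -316
Signed area = Σ/2 = -158 (negative ⇒ clockwise traversal).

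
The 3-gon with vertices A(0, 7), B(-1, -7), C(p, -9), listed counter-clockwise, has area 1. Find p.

The doubled signed area Σ (x_i y_{i+1} − x_{i+1} y_i) is linear in p.
With p=0 it equals 16; the coefficient of p is 14 (from the two edges through C).
So 14·p + 16 = 2·1 = 2 ⇒ p = -1.

-1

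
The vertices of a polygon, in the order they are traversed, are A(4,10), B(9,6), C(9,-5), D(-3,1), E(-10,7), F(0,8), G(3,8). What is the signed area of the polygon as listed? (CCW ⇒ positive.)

Apply the shoelace (surveyor's) formula: 2A = Σ (x_i·y_{i+1} − x_{i+1}·y_i), indices taken mod 7.
Cross-terms: -66, -99, -6, -11, -80, -24, -2  ⇒  Σ = -288
Signed area = Σ/2 = -144 (negative ⇒ clockwise traversal).

-144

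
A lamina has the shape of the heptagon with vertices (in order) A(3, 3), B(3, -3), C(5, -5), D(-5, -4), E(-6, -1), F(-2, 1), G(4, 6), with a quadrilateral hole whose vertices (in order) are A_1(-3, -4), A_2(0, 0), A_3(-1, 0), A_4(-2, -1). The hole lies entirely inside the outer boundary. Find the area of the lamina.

53

Outer boundary:
Apply the surveyor's formula: 2A = Σ (x_i·y_{i+1} − x_{i+1}·y_i), indices taken mod 7.
Σ = (-18) + (0) + (-45) + (-19) + (-8) + (-16) + (-6) = -112
Area = |Σ|/2 = 56.
Hole:
Apply Gauss's area formula: 2A = Σ (x_i·y_{i+1} − x_{i+1}·y_i), indices taken mod 4.
Cross-terms: 0, 0, 1, 5  ⇒  Σ = 6
Area = |Σ|/2 = 3.
Net area = 56 − 3 = 53.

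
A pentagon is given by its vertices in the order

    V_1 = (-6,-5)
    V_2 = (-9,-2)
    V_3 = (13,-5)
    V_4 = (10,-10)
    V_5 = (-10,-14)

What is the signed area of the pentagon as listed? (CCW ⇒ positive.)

-158

Apply Gauss's area formula: 2A = Σ (x_i·y_{i+1} − x_{i+1}·y_i), indices taken mod 5.
V_1→V_2: (-6)(-2) − (-9)(-5) = -33
V_2→V_3: (-9)(-5) − (13)(-2) = 71
V_3→V_4: (13)(-10) − (10)(-5) = -80
V_4→V_5: (10)(-14) − (-10)(-10) = -240
V_5→V_1: (-10)(-5) − (-6)(-14) = -34
Σ = -316
Signed area = Σ/2 = -158 (negative ⇒ clockwise traversal).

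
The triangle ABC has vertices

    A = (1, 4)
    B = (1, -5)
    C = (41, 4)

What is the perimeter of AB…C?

|AB| = √((0)² + (-9)²) = √81 = 9
|BC| = √((40)² + (9)²) = √1681 = 41
|CA| = √((-40)² + (0)²) = √1600 = 40
Perimeter = 9 + 41 + 40 = 90.

90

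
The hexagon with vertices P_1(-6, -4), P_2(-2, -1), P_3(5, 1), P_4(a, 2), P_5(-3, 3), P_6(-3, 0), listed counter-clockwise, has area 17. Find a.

The doubled signed area Σ (x_i y_{i+1} − x_{i+1} y_i) is linear in a.
With a=0 it equals 38; the coefficient of a is 2 (from the two edges through P_4).
So 2·a + 38 = 2·17 = 34 ⇒ a = -2.

-2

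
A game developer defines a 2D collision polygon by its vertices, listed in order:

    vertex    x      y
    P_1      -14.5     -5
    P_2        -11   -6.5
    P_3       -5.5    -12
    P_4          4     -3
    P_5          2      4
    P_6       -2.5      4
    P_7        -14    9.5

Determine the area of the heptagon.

240

Cross-terms: 39.25, 96.25, 64.5, 22, 18, 32.25, 207.75  ⇒  Σ = 480
Area = |Σ|/2 = 240.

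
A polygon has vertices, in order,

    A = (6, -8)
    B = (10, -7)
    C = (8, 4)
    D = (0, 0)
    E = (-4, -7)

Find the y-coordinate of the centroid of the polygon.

-41/13

Apply the surveyor's formula. First the cross-terms c_i = x_i·y_{i+1} − x_{i+1}·y_i:
  38, 96, 0, 0, 74  ⇒  2A = 208, A = 104.
Then Σ (y_i + y_{i+1})·c_i = -1968, so ȳ = -1968 / (6·104) = -41/13.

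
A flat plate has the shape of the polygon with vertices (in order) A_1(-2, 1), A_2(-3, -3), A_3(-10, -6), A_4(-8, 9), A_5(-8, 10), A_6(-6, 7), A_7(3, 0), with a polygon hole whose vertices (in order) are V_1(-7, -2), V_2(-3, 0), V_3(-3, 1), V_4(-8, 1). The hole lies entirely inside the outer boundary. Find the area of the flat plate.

72

Outer boundary:
Apply the shoelace (surveyor's) formula: 2A = Σ (x_i·y_{i+1} − x_{i+1}·y_i), indices taken mod 7.
Σ = (9) + (-12) + (-138) + (-8) + (4) + (-21) + (3) = -163
Area = |Σ|/2 = 81.5.
Hole:
Cross-terms: -6, -3, 5, 23  ⇒  Σ = 19
Area = |Σ|/2 = 9.5.
Net area = 81.5 − 9.5 = 72.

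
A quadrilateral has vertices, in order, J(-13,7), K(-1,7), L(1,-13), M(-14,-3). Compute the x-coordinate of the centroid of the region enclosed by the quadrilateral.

Apply Gauss's area formula. First the cross-terms c_i = x_i·y_{i+1} − x_{i+1}·y_i:
  -84, 6, -185, -137  ⇒  2A = -400, A = -200.
Then Σ (x_i + x_{i+1})·c_i = 7280, so x̄ = 7280 / (6·(-200)) = -91/15.

-91/15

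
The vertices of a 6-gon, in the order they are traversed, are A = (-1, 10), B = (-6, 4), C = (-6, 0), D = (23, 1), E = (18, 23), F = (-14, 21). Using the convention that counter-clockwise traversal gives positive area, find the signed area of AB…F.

Apply Gauss's area formula: 2A = Σ (x_i·y_{i+1} − x_{i+1}·y_i), indices taken mod 6.
A→B: (-1)(4) − (-6)(10) = 56
B→C: (-6)(0) − (-6)(4) = 24
C→D: (-6)(1) − (23)(0) = -6
D→E: (23)(23) − (18)(1) = 511
E→F: (18)(21) − (-14)(23) = 700
F→A: (-14)(10) − (-1)(21) = -119
Σ = 1166
Signed area = Σ/2 = 583 (positive ⇒ counter-clockwise traversal).

583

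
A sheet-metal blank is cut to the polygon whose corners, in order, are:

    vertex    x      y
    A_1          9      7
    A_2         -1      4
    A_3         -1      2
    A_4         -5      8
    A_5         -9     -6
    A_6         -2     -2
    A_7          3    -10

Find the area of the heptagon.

146

Apply the surveyor's formula: 2A = Σ (x_i·y_{i+1} − x_{i+1}·y_i), indices taken mod 7.
Σ = (43) + (2) + (2) + (102) + (6) + (26) + (111) = 292
Area = |Σ|/2 = 146.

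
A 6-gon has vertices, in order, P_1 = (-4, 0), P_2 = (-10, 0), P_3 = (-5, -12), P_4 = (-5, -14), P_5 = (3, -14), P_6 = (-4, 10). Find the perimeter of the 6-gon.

|P_1P_2| = √((-6)² + (0)²) = √36 = 6
|P_2P_3| = √((5)² + (-12)²) = √169 = 13
|P_3P_4| = √((0)² + (-2)²) = √4 = 2
|P_4P_5| = √((8)² + (0)²) = √64 = 8
|P_5P_6| = √((-7)² + (24)²) = √625 = 25
|P_6P_1| = √((0)² + (-10)²) = √100 = 10
Perimeter = 6 + 13 + 2 + 8 + 25 + 10 = 64.

64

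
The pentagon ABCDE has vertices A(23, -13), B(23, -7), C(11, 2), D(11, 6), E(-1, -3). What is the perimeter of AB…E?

|AB| = √((0)² + (6)²) = √36 = 6
|BC| = √((-12)² + (9)²) = √225 = 15
|CD| = √((0)² + (4)²) = √16 = 4
|DE| = √((-12)² + (-9)²) = √225 = 15
|EA| = √((24)² + (-10)²) = √676 = 26
Perimeter = 6 + 15 + 4 + 15 + 26 = 66.

66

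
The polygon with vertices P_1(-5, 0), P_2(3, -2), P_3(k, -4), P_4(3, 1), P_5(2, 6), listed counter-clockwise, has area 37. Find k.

The doubled signed area Σ (x_i y_{i+1} − x_{i+1} y_i) is linear in k.
With k=0 it equals 56; the coefficient of k is 3 (from the two edges through P_3).
So 3·k + 56 = 2·37 = 74 ⇒ k = 6.

6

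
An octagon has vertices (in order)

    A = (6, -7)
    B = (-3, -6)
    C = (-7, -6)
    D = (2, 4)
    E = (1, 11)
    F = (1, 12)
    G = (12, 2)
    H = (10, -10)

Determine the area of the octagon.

Σ = (-57) + (-24) + (-16) + (18) + (1) + (-142) + (-140) + (-10) = -370
Area = |Σ|/2 = 185.

185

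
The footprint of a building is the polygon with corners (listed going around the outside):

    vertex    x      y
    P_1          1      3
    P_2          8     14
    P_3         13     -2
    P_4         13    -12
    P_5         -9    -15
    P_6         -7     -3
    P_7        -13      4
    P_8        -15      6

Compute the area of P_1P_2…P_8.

P_1→P_2: (1)(14) − (8)(3) = -10
P_2→P_3: (8)(-2) − (13)(14) = -198
P_3→P_4: (13)(-12) − (13)(-2) = -130
P_4→P_5: (13)(-15) − (-9)(-12) = -303
P_5→P_6: (-9)(-3) − (-7)(-15) = -78
P_6→P_7: (-7)(4) − (-13)(-3) = -67
P_7→P_8: (-13)(6) − (-15)(4) = -18
P_8→P_1: (-15)(3) − (1)(6) = -51
Σ = -855
Area = |Σ|/2 = 427.5.

427.5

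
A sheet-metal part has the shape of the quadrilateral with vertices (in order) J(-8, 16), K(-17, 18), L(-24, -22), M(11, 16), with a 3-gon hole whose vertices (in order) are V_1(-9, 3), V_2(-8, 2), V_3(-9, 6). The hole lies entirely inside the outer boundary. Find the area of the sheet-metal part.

Outer boundary:
Apply Gauss's area formula: 2A = Σ (x_i·y_{i+1} − x_{i+1}·y_i), indices taken mod 4.
J→K: (-8)(18) − (-17)(16) = 128
K→L: (-17)(-22) − (-24)(18) = 806
L→M: (-24)(16) − (11)(-22) = -142
M→J: (11)(16) − (-8)(16) = 304
Σ = 1096
Area = |Σ|/2 = 548.
Hole:
Σ = (6) + (-30) + (27) = 3
Area = |Σ|/2 = 1.5.
Net area = 548 − 1.5 = 546.5.

546.5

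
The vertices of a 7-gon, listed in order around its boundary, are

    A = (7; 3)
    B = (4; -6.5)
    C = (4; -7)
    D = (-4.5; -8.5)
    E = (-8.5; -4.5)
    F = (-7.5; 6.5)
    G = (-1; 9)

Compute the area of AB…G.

196.5

Apply Gauss's area formula: 2A = Σ (x_i·y_{i+1} − x_{i+1}·y_i), indices taken mod 7.
Σ = (-57.5) + (-2) + (-65.5) + (-52) + (-89) + (-61) + (-66) = -393
Area = |Σ|/2 = 196.5.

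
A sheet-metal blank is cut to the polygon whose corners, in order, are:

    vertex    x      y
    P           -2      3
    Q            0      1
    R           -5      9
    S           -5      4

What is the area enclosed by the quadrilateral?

10.5

P→Q: (-2)(1) − (0)(3) = -2
Q→R: (0)(9) − (-5)(1) = 5
R→S: (-5)(4) − (-5)(9) = 25
S→P: (-5)(3) − (-2)(4) = -7
Σ = 21
Area = |Σ|/2 = 10.5.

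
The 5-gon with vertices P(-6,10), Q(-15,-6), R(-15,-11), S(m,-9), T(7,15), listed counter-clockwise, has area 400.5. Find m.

The doubled signed area Σ (x_i y_{i+1} − x_{i+1} y_i) is linear in m.
With m=0 it equals 619; the coefficient of m is 26 (from the two edges through S).
So 26·m + 619 = 2·400.5 = 801 ⇒ m = 7.

7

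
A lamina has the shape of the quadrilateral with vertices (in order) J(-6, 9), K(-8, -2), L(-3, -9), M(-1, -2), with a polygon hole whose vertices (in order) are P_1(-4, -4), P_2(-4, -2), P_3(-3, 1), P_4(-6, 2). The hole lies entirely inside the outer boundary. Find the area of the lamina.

56

Outer boundary:
Apply the surveyor's formula: 2A = Σ (x_i·y_{i+1} − x_{i+1}·y_i), indices taken mod 4.
Cross-terms: 84, 66, -3, -21  ⇒  Σ = 126
Area = |Σ|/2 = 63.
Hole:
P_1→P_2: (-4)(-2) − (-4)(-4) = -8
P_2→P_3: (-4)(1) − (-3)(-2) = -10
P_3→P_4: (-3)(2) − (-6)(1) = 0
P_4→P_1: (-6)(-4) − (-4)(2) = 32
Σ = 14
Area = |Σ|/2 = 7.
Net area = 63 − 7 = 56.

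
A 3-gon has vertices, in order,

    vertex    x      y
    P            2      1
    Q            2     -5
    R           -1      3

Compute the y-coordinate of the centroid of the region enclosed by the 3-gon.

-1/3

Apply the shoelace formula. First the cross-terms c_i = x_i·y_{i+1} − x_{i+1}·y_i:
  -12, 1, -7  ⇒  2A = -18, A = -9.
Then Σ (y_i + y_{i+1})·c_i = 18, so ȳ = 18 / (6·(-9)) = -1/3.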